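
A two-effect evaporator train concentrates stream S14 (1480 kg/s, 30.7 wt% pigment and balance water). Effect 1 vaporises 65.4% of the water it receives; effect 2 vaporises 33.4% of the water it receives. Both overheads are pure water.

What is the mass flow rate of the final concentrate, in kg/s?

water in feed = 1480×0.693 = 1025.6 kg/s.
After stage 1: water left = (1−0.654)×1025.6 = 354.87; stream total = 809.23 kg/s.
After stage 2: water left = (1−0.334)×354.87 = 236.34; final concentrate = 690.7 kg/s.

690.7 kg/s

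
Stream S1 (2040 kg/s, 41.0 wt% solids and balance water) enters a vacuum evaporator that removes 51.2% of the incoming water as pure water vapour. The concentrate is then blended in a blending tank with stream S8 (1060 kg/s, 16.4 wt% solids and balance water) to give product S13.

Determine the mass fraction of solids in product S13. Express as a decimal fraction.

Vapour removed = 0.512×0.590×2040 = 616.24 kg/s; concentrate = 1423.8 kg/s.
solids reaching the mixer = 836.4 (from concentrate) + 1060×0.164 = 1010.2 kg/s.
Product flow = 1423.8 + 1060 = 2483.8 kg/s; solids fraction = 0.407.

0.407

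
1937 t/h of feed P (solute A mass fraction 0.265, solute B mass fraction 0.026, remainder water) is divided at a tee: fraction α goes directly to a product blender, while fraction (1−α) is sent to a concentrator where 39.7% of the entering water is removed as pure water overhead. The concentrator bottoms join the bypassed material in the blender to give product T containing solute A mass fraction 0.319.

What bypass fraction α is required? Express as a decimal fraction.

0.399

All 1937×0.265 = 513.31 t/h of solute A reaches T, so T = 513.31/0.319 = 1609.1 t/h and vapour = 327.89 t/h.
The evaporator receives (1−α)·1937 of feed at 0.709 water and removes 0.397 of that water:
0.397×0.709×(1−α)×1937 = 327.89
(1−α) = 327.89/545.21 = 0.6014;  α = 0.3986.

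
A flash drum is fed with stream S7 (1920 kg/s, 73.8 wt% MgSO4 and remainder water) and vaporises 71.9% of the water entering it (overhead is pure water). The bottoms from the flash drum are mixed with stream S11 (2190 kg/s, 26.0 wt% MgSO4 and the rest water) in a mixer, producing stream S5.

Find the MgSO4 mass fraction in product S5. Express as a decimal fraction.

Vapour removed = 0.719×0.262×1920 = 361.69 kg/s; concentrate = 1558.3 kg/s.
MgSO4 reaching the mixer = 1417 (from concentrate) + 2190×0.260 = 1986.4 kg/s.
Product flow = 1558.3 + 2190 = 3748.3 kg/s; MgSO4 fraction = 0.530.

0.530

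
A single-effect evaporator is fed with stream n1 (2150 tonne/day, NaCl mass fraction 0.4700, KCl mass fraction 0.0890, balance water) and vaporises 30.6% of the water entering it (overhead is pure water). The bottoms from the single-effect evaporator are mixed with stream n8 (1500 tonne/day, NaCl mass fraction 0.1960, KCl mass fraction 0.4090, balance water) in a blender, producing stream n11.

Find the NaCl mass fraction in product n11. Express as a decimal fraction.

Vapour removed = 0.306×0.441×2150 = 290.13 tonne/day; concentrate = 1859.9 tonne/day.
NaCl reaching the mixer = 1010.5 (from concentrate) + 1500×0.196 = 1304.5 tonne/day.
Product flow = 1859.9 + 1500 = 3359.9 tonne/day; NaCl fraction = 0.3883.

0.3883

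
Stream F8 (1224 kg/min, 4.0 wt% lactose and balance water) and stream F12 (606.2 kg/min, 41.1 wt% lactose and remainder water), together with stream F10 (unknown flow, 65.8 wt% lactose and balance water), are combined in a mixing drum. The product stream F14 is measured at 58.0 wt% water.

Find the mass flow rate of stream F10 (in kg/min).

1977 kg/min

Let F10 be the unknown flow. Total out = 1830.2 + F10.
water balance: 1532.1 + 0.342·F10 = 0.580·(1830.2 + F10)
(0.342 − 0.580)·F10 = 0.580×1830.2 − 1532.1 = -470.58
F10 = -470.58 / -0.238 = 1977.2 kg/min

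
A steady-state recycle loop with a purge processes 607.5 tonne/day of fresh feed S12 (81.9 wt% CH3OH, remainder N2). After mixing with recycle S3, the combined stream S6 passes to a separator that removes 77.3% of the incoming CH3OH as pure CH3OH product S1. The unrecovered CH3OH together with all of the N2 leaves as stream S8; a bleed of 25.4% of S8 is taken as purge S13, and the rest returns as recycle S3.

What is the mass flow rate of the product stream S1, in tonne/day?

CH3OH in S6: m_A = 607.5×0.819 + (1−0.254)·(1−0.773)·m_A, so m_A = 497.54/0.8307 = 598.97 tonne/day.
Product S1 = 0.773×598.97 = 463.01 tonne/day.

463 tonne/day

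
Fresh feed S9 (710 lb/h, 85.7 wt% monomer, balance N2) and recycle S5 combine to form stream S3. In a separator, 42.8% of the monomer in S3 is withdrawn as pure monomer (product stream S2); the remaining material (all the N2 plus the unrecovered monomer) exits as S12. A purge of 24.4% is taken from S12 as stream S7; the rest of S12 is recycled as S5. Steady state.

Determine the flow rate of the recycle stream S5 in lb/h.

N2 enters only via S9 and leaves only via the purge: 710×0.143 = 0.244×(N2 in S12), and the separator passes all N2, so N2 in S3 = N2 in S12 = 416.11 lb/h.
monomer in S3: m_A = 710×0.857 + (1−0.244)·(1−0.428)·m_A, so m_A = 608.47/0.5676 = 1072.1 lb/h.
S12 = (1−0.428)×1072.1 + 416.11 = 1029.3 lb/h.
Recycle S5 = (1−0.244)×1029.3 = 778.17 lb/h.

778.2 lb/h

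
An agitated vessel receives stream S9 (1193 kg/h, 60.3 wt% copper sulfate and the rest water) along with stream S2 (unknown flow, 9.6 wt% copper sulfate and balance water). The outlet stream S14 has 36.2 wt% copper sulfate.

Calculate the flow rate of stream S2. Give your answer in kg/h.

1081 kg/h

Let S2 be the unknown flow. Total out = 1193 + S2.
copper sulfate balance: 719.38 + 0.096·S2 = 0.362·(1193 + S2)
(0.096 − 0.362)·S2 = 0.362×1193 − 719.38 = -287.51
S2 = -287.51 / -0.266 = 1080.9 kg/h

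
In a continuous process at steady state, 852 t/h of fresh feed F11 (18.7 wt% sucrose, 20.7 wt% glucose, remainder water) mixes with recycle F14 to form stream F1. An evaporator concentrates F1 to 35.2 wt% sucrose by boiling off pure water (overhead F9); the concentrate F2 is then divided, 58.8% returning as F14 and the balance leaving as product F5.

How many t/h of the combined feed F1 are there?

Overall sucrose balance (none leaves overhead): sucrose in fresh feed = sucrose in product, i.e. 852×0.187 = (1−0.588)·F2·0.352.
F2 = 159.32/(0.352×0.412) = 1098.6 t/h.
Recycle F14 = 0.588×1098.6 = 645.98 t/h.
Combined feed F1 = 852 + 645.98 = 1498 t/h.

1498 t/h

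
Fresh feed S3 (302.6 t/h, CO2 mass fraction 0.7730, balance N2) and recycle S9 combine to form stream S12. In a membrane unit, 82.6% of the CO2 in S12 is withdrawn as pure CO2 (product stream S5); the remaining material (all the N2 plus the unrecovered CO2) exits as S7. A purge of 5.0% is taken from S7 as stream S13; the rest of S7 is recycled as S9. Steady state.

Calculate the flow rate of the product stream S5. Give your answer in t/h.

231.5 t/h

CO2 in S12: m_A = 302.6×0.773 + (1−0.050)·(1−0.826)·m_A, so m_A = 233.91/0.8347 = 280.23 t/h.
Product S5 = 0.826×280.23 = 231.47 t/h.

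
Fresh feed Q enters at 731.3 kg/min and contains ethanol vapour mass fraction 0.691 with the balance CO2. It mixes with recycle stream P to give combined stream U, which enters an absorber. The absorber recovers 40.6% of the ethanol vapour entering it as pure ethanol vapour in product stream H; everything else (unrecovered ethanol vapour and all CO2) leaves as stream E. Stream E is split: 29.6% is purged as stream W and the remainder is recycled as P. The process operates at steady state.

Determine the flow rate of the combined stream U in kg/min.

CO2 enters only via Q and leaves only via the purge: 731.3×0.309 = 0.296×(CO2 in E), and the absorber passes all CO2, so CO2 in U = CO2 in E = 763.42 kg/min.
ethanol vapour in U: m_A = 731.3×0.691 + (1−0.296)·(1−0.406)·m_A, so m_A = 505.33/0.5818 = 868.52 kg/min.
U = 868.52 + 763.42 = 1631.9 kg/min.

1632 kg/min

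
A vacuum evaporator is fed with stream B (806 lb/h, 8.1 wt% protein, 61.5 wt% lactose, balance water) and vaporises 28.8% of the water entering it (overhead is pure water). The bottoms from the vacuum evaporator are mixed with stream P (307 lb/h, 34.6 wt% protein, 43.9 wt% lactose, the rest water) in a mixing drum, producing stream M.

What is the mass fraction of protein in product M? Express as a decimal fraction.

0.1645

Vapour removed = 0.288×0.304×806 = 70.567 lb/h; concentrate = 735.43 lb/h.
protein reaching the mixer = 65.286 (from concentrate) + 307×0.346 = 171.51 lb/h.
Product flow = 735.43 + 307 = 1042.4 lb/h; protein fraction = 0.1645.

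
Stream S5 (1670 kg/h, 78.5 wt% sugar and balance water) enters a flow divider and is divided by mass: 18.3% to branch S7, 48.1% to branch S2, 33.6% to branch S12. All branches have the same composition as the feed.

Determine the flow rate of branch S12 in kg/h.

Branch S12 flow = 0.336×1670 = 561.12 kg/h.

561.1 kg/h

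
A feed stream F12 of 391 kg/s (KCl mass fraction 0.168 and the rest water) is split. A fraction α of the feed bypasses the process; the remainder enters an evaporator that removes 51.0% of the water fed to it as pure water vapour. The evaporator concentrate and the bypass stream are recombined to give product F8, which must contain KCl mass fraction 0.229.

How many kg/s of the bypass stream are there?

145.5 kg/s

All 391×0.168 = 65.688 kg/s of KCl reaches F8, so F8 = 65.688/0.229 = 286.85 kg/s and vapour = 104.15 kg/s.
The evaporator receives (1−α)·391 of feed at 0.832 water and removes 0.510 of that water:
0.510×0.832×(1−α)×391 = 104.15
(1−α) = 104.15/165.91 = 0.6278;  α = 0.3722.
Bypass flow = 0.3722×391 = 145.54 kg/s.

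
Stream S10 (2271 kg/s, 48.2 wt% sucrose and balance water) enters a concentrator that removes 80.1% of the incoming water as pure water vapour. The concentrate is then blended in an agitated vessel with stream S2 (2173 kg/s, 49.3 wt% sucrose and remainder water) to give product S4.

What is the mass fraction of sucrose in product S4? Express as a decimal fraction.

Vapour removed = 0.801×0.518×2271 = 942.28 kg/s; concentrate = 1328.7 kg/s.
sucrose reaching the mixer = 1094.6 (from concentrate) + 2173×0.493 = 2165.9 kg/s.
Product flow = 1328.7 + 2173 = 3501.7 kg/s; sucrose fraction = 0.619.

0.619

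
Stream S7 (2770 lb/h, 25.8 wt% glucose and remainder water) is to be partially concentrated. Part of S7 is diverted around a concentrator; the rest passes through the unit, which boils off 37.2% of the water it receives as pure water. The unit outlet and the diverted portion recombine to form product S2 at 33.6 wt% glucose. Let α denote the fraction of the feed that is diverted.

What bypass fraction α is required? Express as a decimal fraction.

All 2770×0.258 = 714.66 lb/h of glucose reaches S2, so S2 = 714.66/0.336 = 2127 lb/h and vapour = 643.04 lb/h.
The evaporator receives (1−α)·2770 of feed at 0.742 water and removes 0.372 of that water:
0.372×0.742×(1−α)×2770 = 643.04
(1−α) = 643.04/764.59 = 0.8410;  α = 0.1590.

0.159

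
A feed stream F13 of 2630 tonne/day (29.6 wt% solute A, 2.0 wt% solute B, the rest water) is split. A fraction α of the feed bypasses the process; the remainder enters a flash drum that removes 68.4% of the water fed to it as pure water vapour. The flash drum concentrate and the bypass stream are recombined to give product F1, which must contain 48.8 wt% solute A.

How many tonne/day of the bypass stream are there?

418.3 tonne/day

All 2630×0.296 = 778.48 tonne/day of solute A reaches F1, so F1 = 778.48/0.488 = 1595.2 tonne/day and vapour = 1034.8 tonne/day.
The evaporator receives (1−α)·2630 of feed at 0.684 water and removes 0.684 of that water:
0.684×0.684×(1−α)×2630 = 1034.8
(1−α) = 1034.8/1230.5 = 0.8409;  α = 0.1591.
Bypass flow = 0.1591×2630 = 418.31 tonne/day.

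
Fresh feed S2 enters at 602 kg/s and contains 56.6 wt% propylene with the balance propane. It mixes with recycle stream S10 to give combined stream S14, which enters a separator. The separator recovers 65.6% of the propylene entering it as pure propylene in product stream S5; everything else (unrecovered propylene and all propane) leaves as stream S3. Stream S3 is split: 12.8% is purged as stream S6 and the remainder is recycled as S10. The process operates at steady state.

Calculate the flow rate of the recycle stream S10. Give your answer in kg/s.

propane enters only via S2 and leaves only via the purge: 602×0.434 = 0.128×(propane in S3), and the separator passes all propane, so propane in S14 = propane in S3 = 2041.2 kg/s.
propylene in S14: m_A = 602×0.566 + (1−0.128)·(1−0.656)·m_A, so m_A = 340.73/0.7000 = 486.74 kg/s.
S3 = (1−0.656)×486.74 + 2041.2 = 2208.6 kg/s.
Recycle S10 = (1−0.128)×2208.6 = 1925.9 kg/s.

1926 kg/s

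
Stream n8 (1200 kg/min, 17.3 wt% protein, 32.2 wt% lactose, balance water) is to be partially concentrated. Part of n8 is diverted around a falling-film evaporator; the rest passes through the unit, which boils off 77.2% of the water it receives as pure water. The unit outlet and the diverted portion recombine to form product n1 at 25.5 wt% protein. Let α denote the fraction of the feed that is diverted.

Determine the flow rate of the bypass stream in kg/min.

All 1200×0.173 = 207.6 kg/min of protein reaches n1, so n1 = 207.6/0.255 = 814.12 kg/min and vapour = 385.88 kg/min.
The evaporator receives (1−α)·1200 of feed at 0.505 water and removes 0.772 of that water:
0.772×0.505×(1−α)×1200 = 385.88
(1−α) = 385.88/467.83 = 0.8248;  α = 0.1752.
Bypass flow = 0.1752×1200 = 210.2 kg/min.

210.2 kg/min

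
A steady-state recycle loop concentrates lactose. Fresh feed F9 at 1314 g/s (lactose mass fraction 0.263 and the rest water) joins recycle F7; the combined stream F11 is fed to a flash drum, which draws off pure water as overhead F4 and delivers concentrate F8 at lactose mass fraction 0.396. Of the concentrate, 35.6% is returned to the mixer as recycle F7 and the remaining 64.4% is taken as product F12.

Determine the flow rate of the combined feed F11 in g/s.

Overall lactose balance (none leaves overhead): lactose in fresh feed = lactose in product, i.e. 1314×0.263 = (1−0.356)·F8·0.396.
F8 = 345.58/(0.396×0.644) = 1355.1 g/s.
Recycle F7 = 0.356×1355.1 = 482.41 g/s.
Combined feed F11 = 1314 + 482.41 = 1796.4 g/s.

1796 g/s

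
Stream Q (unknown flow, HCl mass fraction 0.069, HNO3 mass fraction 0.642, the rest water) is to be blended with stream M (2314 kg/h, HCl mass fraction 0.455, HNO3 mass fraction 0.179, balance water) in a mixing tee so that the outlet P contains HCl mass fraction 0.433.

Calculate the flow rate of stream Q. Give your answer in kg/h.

Let Q be the unknown flow. Total out = 2314 + Q.
HCl balance: 1052.9 + 0.069·Q = 0.433·(2314 + Q)
(0.069 − 0.433)·Q = 0.433×2314 − 1052.9 = -50.908
Q = -50.908 / -0.364 = 139.86 kg/h

139.9 kg/h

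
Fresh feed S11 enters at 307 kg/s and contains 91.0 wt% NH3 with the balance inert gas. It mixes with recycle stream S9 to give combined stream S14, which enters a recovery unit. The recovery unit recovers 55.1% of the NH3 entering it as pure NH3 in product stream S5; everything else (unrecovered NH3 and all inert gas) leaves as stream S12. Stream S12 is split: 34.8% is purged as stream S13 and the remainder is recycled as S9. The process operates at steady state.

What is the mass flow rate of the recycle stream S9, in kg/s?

inert gas enters only via S11 and leaves only via the purge: 307×0.090 = 0.348×(inert gas in S12), and the recovery unit passes all inert gas, so inert gas in S14 = inert gas in S12 = 79.397 kg/s.
NH3 in S14: m_A = 307×0.910 + (1−0.348)·(1−0.551)·m_A, so m_A = 279.37/0.7073 = 395.01 kg/s.
S12 = (1−0.551)×395.01 + 79.397 = 256.76 kg/s.
Recycle S9 = (1−0.348)×256.76 = 167.4 kg/s.

167.4 kg/s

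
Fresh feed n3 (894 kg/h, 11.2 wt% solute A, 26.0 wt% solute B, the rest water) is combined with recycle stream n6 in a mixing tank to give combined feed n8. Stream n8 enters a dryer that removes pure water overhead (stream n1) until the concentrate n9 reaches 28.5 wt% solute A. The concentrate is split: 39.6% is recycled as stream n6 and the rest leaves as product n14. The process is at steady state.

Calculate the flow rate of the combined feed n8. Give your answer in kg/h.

Overall solute A balance (none leaves overhead): solute A in fresh feed = solute A in product, i.e. 894×0.112 = (1−0.396)·n9·0.285.
n9 = 100.13/(0.285×0.604) = 581.67 kg/h.
Recycle n6 = 0.396×581.67 = 230.34 kg/h.
Combined feed n8 = 894 + 230.34 = 1124.3 kg/h.

1124 kg/h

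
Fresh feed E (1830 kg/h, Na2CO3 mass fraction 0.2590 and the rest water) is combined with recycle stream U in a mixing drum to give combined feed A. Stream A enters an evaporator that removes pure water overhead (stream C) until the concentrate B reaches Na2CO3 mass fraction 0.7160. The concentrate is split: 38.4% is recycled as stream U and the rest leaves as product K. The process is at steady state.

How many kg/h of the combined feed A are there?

Overall Na2CO3 balance (none leaves overhead): Na2CO3 in fresh feed = Na2CO3 in product, i.e. 1830×0.259 = (1−0.384)·B·0.716.
B = 473.97/(0.716×0.616) = 1074.6 kg/h.
Recycle U = 0.384×1074.6 = 412.66 kg/h.
Combined feed A = 1830 + 412.66 = 2242.7 kg/h.

2243 kg/h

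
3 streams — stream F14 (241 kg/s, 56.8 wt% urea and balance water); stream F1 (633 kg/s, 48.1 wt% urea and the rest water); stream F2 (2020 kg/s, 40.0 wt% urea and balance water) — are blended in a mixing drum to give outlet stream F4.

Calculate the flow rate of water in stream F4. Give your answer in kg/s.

1645 kg/s

water out = water in = 241×0.432 + 633×0.519 + 2020×0.600 = 1644.6 kg/s.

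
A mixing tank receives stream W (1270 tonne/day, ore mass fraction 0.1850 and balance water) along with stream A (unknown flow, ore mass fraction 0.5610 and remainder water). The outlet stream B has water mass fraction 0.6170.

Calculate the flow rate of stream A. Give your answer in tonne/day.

Let A be the unknown flow. Total out = 1270 + A.
water balance: 1035 + 0.439·A = 0.617·(1270 + A)
(0.439 − 0.617)·A = 0.617×1270 − 1035 = -251.46
A = -251.46 / -0.178 = 1412.7 tonne/day

1413 tonne/day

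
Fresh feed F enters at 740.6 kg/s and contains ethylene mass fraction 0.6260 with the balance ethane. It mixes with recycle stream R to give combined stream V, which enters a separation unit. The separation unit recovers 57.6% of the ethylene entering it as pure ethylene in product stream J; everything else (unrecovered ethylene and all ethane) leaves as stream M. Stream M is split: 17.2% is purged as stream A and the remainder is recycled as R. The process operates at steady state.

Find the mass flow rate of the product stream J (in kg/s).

ethylene in V: m_A = 740.6×0.626 + (1−0.172)·(1−0.576)·m_A, so m_A = 463.62/0.6489 = 714.43 kg/s.
Product J = 0.576×714.43 = 411.51 kg/s.

411.5 kg/s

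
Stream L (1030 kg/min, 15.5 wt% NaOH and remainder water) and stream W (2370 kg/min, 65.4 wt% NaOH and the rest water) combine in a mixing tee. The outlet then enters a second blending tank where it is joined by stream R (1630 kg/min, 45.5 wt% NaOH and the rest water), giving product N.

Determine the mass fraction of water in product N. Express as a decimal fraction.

0.5127

Overall, product flow = 5030 kg/min.
water in = 1030×0.845 + 2370×0.346 + 1630×0.545 = 2578.7 kg/min.
water fraction in N = 0.5127.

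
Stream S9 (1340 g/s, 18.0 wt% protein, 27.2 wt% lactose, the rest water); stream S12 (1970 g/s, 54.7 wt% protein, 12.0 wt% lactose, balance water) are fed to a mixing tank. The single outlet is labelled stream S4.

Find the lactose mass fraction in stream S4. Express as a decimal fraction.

0.1815

Total flow out = 1340 + 1970 = 3310 g/s.
lactose in = 1340×0.272 + 1970×0.120 = 600.88 g/s.
lactose mass fraction in S4 = 600.88/3310 = 0.1815.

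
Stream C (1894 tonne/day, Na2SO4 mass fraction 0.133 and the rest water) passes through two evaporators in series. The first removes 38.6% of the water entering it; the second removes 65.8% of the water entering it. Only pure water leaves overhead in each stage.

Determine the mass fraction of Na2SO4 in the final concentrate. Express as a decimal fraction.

water in feed = 1894×0.867 = 1642.1 tonne/day.
After stage 1: water left = (1−0.386)×1642.1 = 1008.2; stream total = 1260.2 tonne/day.
After stage 2: water left = (1−0.658)×1008.2 = 344.82; final concentrate = 596.72 tonne/day.
Na2SO4 fraction = 251.9/596.72 = 0.422.

0.422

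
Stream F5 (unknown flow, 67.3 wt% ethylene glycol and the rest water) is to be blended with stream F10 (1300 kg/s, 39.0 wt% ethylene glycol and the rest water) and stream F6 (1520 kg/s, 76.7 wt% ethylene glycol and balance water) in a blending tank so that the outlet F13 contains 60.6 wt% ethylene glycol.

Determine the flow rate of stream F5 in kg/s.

538.5 kg/s

Let F5 be the unknown flow. Total out = 2820 + F5.
ethylene glycol balance: 1672.8 + 0.673·F5 = 0.606·(2820 + F5)
(0.673 − 0.606)·F5 = 0.606×2820 − 1672.8 = 36.08
F5 = 36.08 / 0.067 = 538.51 kg/s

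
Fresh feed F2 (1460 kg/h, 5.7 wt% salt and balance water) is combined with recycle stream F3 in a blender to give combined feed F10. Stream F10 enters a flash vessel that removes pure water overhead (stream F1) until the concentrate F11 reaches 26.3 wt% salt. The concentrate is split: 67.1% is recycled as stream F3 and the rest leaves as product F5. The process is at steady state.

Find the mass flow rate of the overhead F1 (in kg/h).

Overall salt balance (none leaves overhead): salt in fresh feed = salt in product, i.e. 1460×0.057 = (1−0.671)·F11·0.263.
F11 = 83.22/(0.263×0.329) = 961.78 kg/h.
Recycle F3 = 0.671×961.78 = 645.35 kg/h.
Combined feed F10 = 1460 + 645.35 = 2105.4 kg/h.
Overhead F1 = F10 − F11 = 2105.4 − 961.78 = 1143.6 kg/h.

1144 kg/h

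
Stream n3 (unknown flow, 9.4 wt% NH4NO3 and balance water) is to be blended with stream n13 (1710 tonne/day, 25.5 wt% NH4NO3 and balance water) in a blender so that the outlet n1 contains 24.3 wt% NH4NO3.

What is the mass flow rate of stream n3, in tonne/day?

137.7 tonne/day

Let n3 be the unknown flow. Total out = 1710 + n3.
NH4NO3 balance: 436.05 + 0.094·n3 = 0.243·(1710 + n3)
(0.094 − 0.243)·n3 = 0.243×1710 − 436.05 = -20.52
n3 = -20.52 / -0.149 = 137.72 tonne/day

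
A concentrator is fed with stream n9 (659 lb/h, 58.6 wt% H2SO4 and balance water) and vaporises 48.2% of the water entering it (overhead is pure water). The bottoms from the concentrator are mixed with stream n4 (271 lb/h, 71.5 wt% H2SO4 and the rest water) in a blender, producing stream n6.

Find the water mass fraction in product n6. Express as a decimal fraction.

Vapour removed = 0.482×0.414×659 = 131.5 lb/h; concentrate = 527.5 lb/h.
water reaching the mixer = 141.32 (from concentrate) + 271×0.285 = 218.56 lb/h.
Product flow = 527.5 + 271 = 798.5 lb/h; water fraction = 0.274.

0.274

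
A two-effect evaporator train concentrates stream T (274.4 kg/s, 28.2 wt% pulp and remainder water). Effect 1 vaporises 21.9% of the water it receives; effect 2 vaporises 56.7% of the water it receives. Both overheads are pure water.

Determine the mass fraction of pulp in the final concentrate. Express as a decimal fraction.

water in feed = 274.4×0.718 = 197.02 kg/s.
After stage 1: water left = (1−0.219)×197.02 = 153.87; stream total = 231.25 kg/s.
After stage 2: water left = (1−0.567)×153.87 = 66.627; final concentrate = 144.01 kg/s.
pulp fraction = 77.381/144.01 = 0.537.

0.537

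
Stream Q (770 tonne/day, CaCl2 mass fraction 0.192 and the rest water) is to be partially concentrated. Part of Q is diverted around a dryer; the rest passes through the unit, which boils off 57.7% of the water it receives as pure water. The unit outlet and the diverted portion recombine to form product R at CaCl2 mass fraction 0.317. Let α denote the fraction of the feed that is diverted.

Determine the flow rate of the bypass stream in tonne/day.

118.7 tonne/day

All 770×0.192 = 147.84 tonne/day of CaCl2 reaches R, so R = 147.84/0.317 = 466.37 tonne/day and vapour = 303.63 tonne/day.
The evaporator receives (1−α)·770 of feed at 0.808 water and removes 0.577 of that water:
0.577×0.808×(1−α)×770 = 303.63
(1−α) = 303.63/358.99 = 0.8458;  α = 0.1542.
Bypass flow = 0.1542×770 = 118.74 tonne/day.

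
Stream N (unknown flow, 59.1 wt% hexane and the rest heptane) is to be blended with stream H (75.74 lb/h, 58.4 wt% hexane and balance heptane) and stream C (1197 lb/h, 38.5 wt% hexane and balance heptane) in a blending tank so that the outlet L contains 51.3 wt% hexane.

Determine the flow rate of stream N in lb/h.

1895 lb/h

Let N be the unknown flow. Total out = 1272.7 + N.
hexane balance: 505.08 + 0.591·N = 0.513·(1272.7 + N)
(0.591 − 0.513)·N = 0.513×1272.7 − 505.08 = 147.84
N = 147.84 / 0.078 = 1895.4 lb/h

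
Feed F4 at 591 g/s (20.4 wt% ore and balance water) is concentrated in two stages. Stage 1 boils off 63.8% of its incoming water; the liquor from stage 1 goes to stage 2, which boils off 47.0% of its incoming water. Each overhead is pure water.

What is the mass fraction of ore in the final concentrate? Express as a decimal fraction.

water in feed = 591×0.796 = 470.44 g/s.
After stage 1: water left = (1−0.638)×470.44 = 170.3; stream total = 290.86 g/s.
After stage 2: water left = (1−0.470)×170.3 = 90.258; final concentrate = 210.82 g/s.
ore fraction = 120.56/210.82 = 0.572.

0.572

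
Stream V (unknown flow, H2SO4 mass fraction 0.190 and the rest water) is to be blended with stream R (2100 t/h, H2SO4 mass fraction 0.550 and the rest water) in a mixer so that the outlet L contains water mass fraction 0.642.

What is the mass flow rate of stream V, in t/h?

Let V be the unknown flow. Total out = 2100 + V.
water balance: 945 + 0.810·V = 0.642·(2100 + V)
(0.810 − 0.642)·V = 0.642×2100 − 945 = 403.2
V = 403.2 / 0.168 = 2400 t/h

2400 t/h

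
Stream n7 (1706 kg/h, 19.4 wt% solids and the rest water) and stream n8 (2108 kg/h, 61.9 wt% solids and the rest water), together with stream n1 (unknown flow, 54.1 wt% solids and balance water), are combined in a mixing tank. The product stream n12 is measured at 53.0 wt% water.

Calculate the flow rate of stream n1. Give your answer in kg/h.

2208 kg/h

Let n1 be the unknown flow. Total out = 3814 + n1.
water balance: 2178.2 + 0.459·n1 = 0.530·(3814 + n1)
(0.459 − 0.530)·n1 = 0.530×3814 − 2178.2 = -156.76
n1 = -156.76 / -0.071 = 2207.9 kg/h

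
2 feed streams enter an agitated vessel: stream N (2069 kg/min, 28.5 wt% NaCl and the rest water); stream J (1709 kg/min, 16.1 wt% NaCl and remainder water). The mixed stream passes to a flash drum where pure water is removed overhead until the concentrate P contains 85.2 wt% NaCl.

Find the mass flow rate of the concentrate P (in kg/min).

1015 kg/min

NaCl entering = 2069×0.285 + 1709×0.161 = 864.81 kg/min.
All NaCl reports to P, so P = 864.81/0.852 = 1015 kg/min.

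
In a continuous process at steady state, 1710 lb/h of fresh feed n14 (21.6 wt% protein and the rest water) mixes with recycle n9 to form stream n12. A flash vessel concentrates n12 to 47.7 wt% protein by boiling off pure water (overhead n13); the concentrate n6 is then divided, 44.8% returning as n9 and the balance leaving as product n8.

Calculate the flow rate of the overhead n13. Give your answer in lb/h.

Overall protein balance (none leaves overhead): protein in fresh feed = protein in product, i.e. 1710×0.216 = (1−0.448)·n6·0.477.
n6 = 369.36/(0.477×0.552) = 1402.8 lb/h.
Recycle n9 = 0.448×1402.8 = 628.45 lb/h.
Combined feed n12 = 1710 + 628.45 = 2338.4 lb/h.
Overhead n13 = n12 − n6 = 2338.4 − 1402.8 = 935.66 lb/h.

935.7 lb/h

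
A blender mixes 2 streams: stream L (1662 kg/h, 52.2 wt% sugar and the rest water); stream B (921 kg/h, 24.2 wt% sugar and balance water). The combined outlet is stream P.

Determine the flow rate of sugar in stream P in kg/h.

1090 kg/h

sugar out = sugar in = 1662×0.522 + 921×0.242 = 1090.4 kg/h.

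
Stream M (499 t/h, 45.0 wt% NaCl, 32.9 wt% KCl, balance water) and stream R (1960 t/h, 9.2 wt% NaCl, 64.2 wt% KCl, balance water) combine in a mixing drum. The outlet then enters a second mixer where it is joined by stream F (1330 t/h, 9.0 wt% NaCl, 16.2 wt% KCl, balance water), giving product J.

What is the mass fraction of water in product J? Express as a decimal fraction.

0.4293

Overall, product flow = 3789 t/h.
water in = 499×0.221 + 1960×0.266 + 1330×0.748 = 1626.5 t/h.
water fraction in J = 0.4293.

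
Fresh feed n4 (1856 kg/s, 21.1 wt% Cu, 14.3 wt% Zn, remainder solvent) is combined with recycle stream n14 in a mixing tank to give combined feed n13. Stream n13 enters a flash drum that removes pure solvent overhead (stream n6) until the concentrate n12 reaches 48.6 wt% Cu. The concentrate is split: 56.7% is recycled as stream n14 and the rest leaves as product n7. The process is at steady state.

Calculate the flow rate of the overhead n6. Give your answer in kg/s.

Overall Cu balance (none leaves overhead): Cu in fresh feed = Cu in product, i.e. 1856×0.211 = (1−0.567)·n12·0.486.
n12 = 391.62/(0.486×0.433) = 1861 kg/s.
Recycle n14 = 0.567×1861 = 1055.2 kg/s.
Combined feed n13 = 1856 + 1055.2 = 2911.2 kg/s.
Overhead n6 = n13 − n12 = 2911.2 − 1861 = 1050.2 kg/s.

1050 kg/s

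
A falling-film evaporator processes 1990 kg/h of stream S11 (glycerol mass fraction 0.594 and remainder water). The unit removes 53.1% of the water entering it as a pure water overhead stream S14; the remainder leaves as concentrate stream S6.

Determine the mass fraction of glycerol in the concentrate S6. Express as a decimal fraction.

0.757

glycerol is not removed: 1990×0.594 = 1182.1 kg/h of glycerol enters S6.
water entering = 1990×0.406 = 807.94 kg/h; overhead removed = 0.531×807.94 = 429.02 kg/h.
Concentrate = 1990 − 429.02 = 1561 kg/h.
Mass fraction = 1182.1/1561 = 0.757.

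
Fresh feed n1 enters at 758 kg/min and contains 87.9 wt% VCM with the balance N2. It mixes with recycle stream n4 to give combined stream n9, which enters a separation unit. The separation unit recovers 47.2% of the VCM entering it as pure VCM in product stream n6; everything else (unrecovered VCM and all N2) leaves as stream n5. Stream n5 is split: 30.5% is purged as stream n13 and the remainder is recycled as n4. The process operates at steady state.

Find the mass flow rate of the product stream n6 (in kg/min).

VCM in n9: m_A = 758×0.879 + (1−0.305)·(1−0.472)·m_A, so m_A = 666.28/0.6330 = 1052.5 kg/min.
Product n6 = 0.472×1052.5 = 496.79 kg/min.

496.8 kg/min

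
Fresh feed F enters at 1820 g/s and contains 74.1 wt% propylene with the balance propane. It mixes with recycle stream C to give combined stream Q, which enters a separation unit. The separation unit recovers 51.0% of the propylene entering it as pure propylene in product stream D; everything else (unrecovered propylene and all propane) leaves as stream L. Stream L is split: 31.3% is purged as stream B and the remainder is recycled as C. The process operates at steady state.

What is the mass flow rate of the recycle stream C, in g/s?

propane enters only via F and leaves only via the purge: 1820×0.259 = 0.313×(propane in L), and the separation unit passes all propane, so propane in Q = propane in L = 1506 g/s.
propylene in Q: m_A = 1820×0.741 + (1−0.313)·(1−0.510)·m_A, so m_A = 1348.6/0.6634 = 2033 g/s.
L = (1−0.510)×2033 + 1506 = 2502.2 g/s.
Recycle C = (1−0.313)×2502.2 = 1719 g/s.

1719 g/s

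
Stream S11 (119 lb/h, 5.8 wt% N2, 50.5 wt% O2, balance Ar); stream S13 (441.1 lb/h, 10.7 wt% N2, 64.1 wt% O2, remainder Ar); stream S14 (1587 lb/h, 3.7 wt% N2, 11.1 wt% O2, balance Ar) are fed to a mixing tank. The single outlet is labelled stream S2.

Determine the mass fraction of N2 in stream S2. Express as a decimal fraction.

Total flow out = 119 + 441.1 + 1587 = 2147.1 lb/h.
N2 in = 119×0.058 + 441.1×0.107 + 1587×0.037 = 112.82 lb/h.
N2 mass fraction in S2 = 112.82/2147.1 = 0.053.

0.053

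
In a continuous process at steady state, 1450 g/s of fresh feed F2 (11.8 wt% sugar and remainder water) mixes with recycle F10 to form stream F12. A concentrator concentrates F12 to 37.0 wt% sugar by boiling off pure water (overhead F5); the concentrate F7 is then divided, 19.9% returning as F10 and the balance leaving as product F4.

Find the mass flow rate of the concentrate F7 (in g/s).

Overall sugar balance (none leaves overhead): sugar in fresh feed = sugar in product, i.e. 1450×0.118 = (1−0.199)·F7·0.370.
F7 = 171.1/(0.370×0.801) = 577.32 g/s.

577.3 g/s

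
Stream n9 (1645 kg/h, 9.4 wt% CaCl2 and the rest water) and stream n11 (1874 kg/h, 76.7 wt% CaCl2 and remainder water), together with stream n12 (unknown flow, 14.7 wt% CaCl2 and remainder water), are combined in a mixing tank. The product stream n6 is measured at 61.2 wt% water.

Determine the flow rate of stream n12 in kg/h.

Let n12 be the unknown flow. Total out = 3519 + n12.
water balance: 1927 + 0.853·n12 = 0.612·(3519 + n12)
(0.853 − 0.612)·n12 = 0.612×3519 − 1927 = 226.62
n12 = 226.62 / 0.241 = 940.32 kg/h

940.3 kg/h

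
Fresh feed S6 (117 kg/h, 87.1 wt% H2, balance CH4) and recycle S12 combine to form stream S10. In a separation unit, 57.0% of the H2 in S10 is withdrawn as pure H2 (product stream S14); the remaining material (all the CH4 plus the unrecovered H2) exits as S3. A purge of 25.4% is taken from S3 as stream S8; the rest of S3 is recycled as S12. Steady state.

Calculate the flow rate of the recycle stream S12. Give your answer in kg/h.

92.46 kg/h

CH4 enters only via S6 and leaves only via the purge: 117×0.129 = 0.254×(CH4 in S3), and the separation unit passes all CH4, so CH4 in S10 = CH4 in S3 = 59.421 kg/h.
H2 in S10: m_A = 117×0.871 + (1−0.254)·(1−0.570)·m_A, so m_A = 101.91/0.6792 = 150.04 kg/h.
S3 = (1−0.570)×150.04 + 59.421 = 123.94 kg/h.
Recycle S12 = (1−0.254)×123.94 = 92.457 kg/h.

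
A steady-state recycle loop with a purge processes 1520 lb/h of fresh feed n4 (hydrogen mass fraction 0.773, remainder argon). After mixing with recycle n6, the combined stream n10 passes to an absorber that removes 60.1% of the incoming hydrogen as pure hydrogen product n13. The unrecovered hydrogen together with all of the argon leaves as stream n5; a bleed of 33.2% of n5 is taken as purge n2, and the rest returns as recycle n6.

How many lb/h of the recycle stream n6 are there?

argon enters only via n4 and leaves only via the purge: 1520×0.227 = 0.332×(argon in n5), and the absorber passes all argon, so argon in n10 = argon in n5 = 1039.3 lb/h.
hydrogen in n10: m_A = 1520×0.773 + (1−0.332)·(1−0.601)·m_A, so m_A = 1175/0.7335 = 1601.9 lb/h.
n5 = (1−0.601)×1601.9 + 1039.3 = 1678.4 lb/h.
Recycle n6 = (1−0.332)×1678.4 = 1121.2 lb/h.

1121 lb/h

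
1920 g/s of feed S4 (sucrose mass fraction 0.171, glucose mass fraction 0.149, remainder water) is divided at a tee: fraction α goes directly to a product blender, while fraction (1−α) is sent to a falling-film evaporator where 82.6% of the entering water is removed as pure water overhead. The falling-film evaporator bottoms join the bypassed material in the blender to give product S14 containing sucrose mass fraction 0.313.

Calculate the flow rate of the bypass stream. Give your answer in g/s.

All 1920×0.171 = 328.32 g/s of sucrose reaches S14, so S14 = 328.32/0.313 = 1048.9 g/s and vapour = 871.05 g/s.
The evaporator receives (1−α)·1920 of feed at 0.680 water and removes 0.826 of that water:
0.826×0.680×(1−α)×1920 = 871.05
(1−α) = 871.05/1078.4 = 0.8077;  α = 0.1923.
Bypass flow = 0.1923×1920 = 369.2 g/s.

369.2 g/s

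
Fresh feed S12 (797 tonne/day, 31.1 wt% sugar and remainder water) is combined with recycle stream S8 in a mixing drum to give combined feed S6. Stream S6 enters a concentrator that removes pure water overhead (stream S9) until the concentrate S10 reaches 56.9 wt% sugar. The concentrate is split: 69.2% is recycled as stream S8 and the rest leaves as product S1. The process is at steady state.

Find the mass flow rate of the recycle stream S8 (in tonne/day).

Overall sugar balance (none leaves overhead): sugar in fresh feed = sugar in product, i.e. 797×0.311 = (1−0.692)·S10·0.569.
S10 = 247.87/(0.569×0.308) = 1414.3 tonne/day.
Recycle S8 = 0.692×1414.3 = 978.73 tonne/day.

978.7 tonne/day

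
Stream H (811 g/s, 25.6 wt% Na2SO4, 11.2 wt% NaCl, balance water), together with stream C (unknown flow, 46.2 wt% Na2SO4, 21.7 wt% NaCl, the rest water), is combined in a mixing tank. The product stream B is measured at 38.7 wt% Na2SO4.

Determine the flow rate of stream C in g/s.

1417 g/s

Let C be the unknown flow. Total out = 811 + C.
Na2SO4 balance: 207.62 + 0.462·C = 0.387·(811 + C)
(0.462 − 0.387)·C = 0.387×811 − 207.62 = 106.24
C = 106.24 / 0.075 = 1416.5 g/s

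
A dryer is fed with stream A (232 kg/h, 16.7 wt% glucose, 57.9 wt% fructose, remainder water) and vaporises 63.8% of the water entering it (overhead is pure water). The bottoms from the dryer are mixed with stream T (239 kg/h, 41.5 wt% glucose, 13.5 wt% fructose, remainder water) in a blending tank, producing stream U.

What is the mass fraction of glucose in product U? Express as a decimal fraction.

Vapour removed = 0.638×0.254×232 = 37.596 kg/h; concentrate = 194.4 kg/h.
glucose reaching the mixer = 38.744 (from concentrate) + 239×0.415 = 137.93 kg/h.
Product flow = 194.4 + 239 = 433.4 kg/h; glucose fraction = 0.318.

0.318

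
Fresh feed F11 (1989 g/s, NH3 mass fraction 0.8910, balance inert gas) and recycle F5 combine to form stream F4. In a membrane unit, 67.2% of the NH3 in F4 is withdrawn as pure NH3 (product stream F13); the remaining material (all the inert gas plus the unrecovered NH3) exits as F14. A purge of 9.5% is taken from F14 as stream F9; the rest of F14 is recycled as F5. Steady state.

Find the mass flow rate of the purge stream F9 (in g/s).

inert gas enters only via F11 and leaves only via the purge: 1989×0.109 = 0.095×(inert gas in F14), and the membrane unit passes all inert gas, so inert gas in F4 = inert gas in F14 = 2282.1 g/s.
NH3 in F4: m_A = 1989×0.891 + (1−0.095)·(1−0.672)·m_A, so m_A = 1772.2/0.7032 = 2520.3 g/s.
F14 = (1−0.672)×2520.3 + 2282.1 = 3108.8 g/s.
Purge F9 = 0.095×3108.8 = 295.33 g/s.

295.3 g/s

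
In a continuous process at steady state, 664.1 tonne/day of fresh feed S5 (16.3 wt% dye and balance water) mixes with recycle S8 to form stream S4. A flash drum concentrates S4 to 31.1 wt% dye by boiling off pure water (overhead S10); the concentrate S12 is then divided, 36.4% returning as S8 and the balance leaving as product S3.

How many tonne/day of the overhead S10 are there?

316 tonne/day

Overall dye balance (none leaves overhead): dye in fresh feed = dye in product, i.e. 664.1×0.163 = (1−0.364)·S12·0.311.
S12 = 108.25/(0.311×0.636) = 547.27 tonne/day.
Recycle S8 = 0.364×547.27 = 199.21 tonne/day.
Combined feed S4 = 664.1 + 199.21 = 863.31 tonne/day.
Overhead S10 = S4 − S12 = 863.31 − 547.27 = 316.03 tonne/day.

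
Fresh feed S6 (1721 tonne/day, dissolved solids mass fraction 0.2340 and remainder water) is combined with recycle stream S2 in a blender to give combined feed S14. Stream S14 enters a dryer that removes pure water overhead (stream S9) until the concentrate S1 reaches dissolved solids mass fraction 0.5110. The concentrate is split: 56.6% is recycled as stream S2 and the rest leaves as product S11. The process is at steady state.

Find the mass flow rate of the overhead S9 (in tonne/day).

932.9 tonne/day

Overall dissolved solids balance (none leaves overhead): dissolved solids in fresh feed = dissolved solids in product, i.e. 1721×0.234 = (1−0.566)·S1·0.511.
S1 = 402.71/(0.511×0.434) = 1815.9 tonne/day.
Recycle S2 = 0.566×1815.9 = 1027.8 tonne/day.
Combined feed S14 = 1721 + 1027.8 = 2748.8 tonne/day.
Overhead S9 = S14 − S1 = 2748.8 − 1815.9 = 932.91 tonne/day.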